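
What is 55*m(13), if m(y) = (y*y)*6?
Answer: 55770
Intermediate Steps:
m(y) = 6*y² (m(y) = y²*6 = 6*y²)
55*m(13) = 55*(6*13²) = 55*(6*169) = 55*1014 = 55770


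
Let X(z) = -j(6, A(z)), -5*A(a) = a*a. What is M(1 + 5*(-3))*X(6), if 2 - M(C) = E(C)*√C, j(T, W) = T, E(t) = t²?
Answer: -12 + 1176*I*√14 ≈ -12.0 + 4400.2*I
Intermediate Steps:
A(a) = -a²/5 (A(a) = -a*a/5 = -a²/5)
M(C) = 2 - C^(5/2) (M(C) = 2 - C²*√C = 2 - C^(5/2))
X(z) = -6 (X(z) = -1*6 = -6)
M(1 + 5*(-3))*X(6) = (2 - (1 + 5*(-3))^(5/2))*(-6) = (2 - (1 - 15)^(5/2))*(-6) = (2 - (-14)^(5/2))*(-6) = (2 - 196*I*√14)*(-6) = -12 + 1176*I*√14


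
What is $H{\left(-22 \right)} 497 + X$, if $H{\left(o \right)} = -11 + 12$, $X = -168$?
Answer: $329$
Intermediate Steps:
$H{\left(o \right)} = 1$
$H{\left(-22 \right)} 497 + X = 1 \cdot 497 - 168 = 497 - 168 = 329$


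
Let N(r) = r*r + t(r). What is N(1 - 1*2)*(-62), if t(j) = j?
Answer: 0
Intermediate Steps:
N(r) = r + r² (N(r) = r*r + r = r² + r = r + r²)
N(1 - 1*2)*(-62) = ((1 - 1*2)*(1 + (1 - 1*2)))*(-62) = ((1 - 2)*(1 + (1 - 2)))*(-62) = -(1 - 1)*(-62) = -1*0*(-62) = 0*(-62) = 0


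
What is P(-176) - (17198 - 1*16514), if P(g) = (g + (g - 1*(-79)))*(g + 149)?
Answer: 6687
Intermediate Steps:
P(g) = (79 + 2*g)*(149 + g) (P(g) = (g + (g + 79))*(149 + g) = (g + (79 + g))*(149 + g) = (79 + 2*g)*(149 + g))
P(-176) - (17198 - 1*16514) = (11771 + 2*(-176)² + 377*(-176)) - (17198 - 1*16514) = (11771 + 2*30976 - 66352) - (17198 - 16514) = (11771 + 61952 - 66352) - 1*684 = 7371 - 684 = 6687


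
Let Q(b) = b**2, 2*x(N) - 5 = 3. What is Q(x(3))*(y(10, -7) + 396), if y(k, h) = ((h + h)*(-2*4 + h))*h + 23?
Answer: -16816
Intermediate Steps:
x(N) = 4 (x(N) = 5/2 + (1/2)*3 = 5/2 + 3/2 = 4)
y(k, h) = 23 + 2*h**2*(-8 + h) (y(k, h) = ((2*h)*(-8 + h))*h + 23 = (2*h*(-8 + h))*h + 23 = 2*h**2*(-8 + h) + 23 = 23 + 2*h**2*(-8 + h))
Q(x(3))*(y(10, -7) + 396) = 4**2*((23 - 16*(-7)**2 + 2*(-7)**3) + 396) = 16*((23 - 16*49 + 2*(-343)) + 396) = 16*((23 - 784 - 686) + 396) = 16*(-1447 + 396) = 16*(-1051) = -16816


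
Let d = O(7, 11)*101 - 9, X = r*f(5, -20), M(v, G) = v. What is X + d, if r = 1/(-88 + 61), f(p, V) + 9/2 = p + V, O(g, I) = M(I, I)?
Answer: 19849/18 ≈ 1102.7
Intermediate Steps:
O(g, I) = I
f(p, V) = -9/2 + V + p (f(p, V) = -9/2 + (p + V) = -9/2 + (V + p) = -9/2 + V + p)
r = -1/27 (r = 1/(-27) = -1/27 ≈ -0.037037)
X = 13/18 (X = -(-9/2 - 20 + 5)/27 = -1/27*(-39/2) = 13/18 ≈ 0.72222)
d = 1102 (d = 11*101 - 9 = 1111 - 9 = 1102)
X + d = 13/18 + 1102 = 19849/18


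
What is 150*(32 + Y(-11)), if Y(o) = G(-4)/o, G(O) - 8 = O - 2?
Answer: 52500/11 ≈ 4772.7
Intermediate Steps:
G(O) = 6 + O (G(O) = 8 + (O - 2) = 8 + (-2 + O) = 6 + O)
Y(o) = 2/o (Y(o) = (6 - 4)/o = 2/o)
150*(32 + Y(-11)) = 150*(32 + 2/(-11)) = 150*(32 + 2*(-1/11)) = 150*(32 - 2/11) = 150*(350/11) = 52500/11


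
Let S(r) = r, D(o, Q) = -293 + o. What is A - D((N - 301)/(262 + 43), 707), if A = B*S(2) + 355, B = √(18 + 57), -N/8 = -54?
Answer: 197509/305 + 10*√3 ≈ 664.89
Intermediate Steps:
N = 432 (N = -8*(-54) = 432)
B = 5*√3 (B = √75 = 5*√3 ≈ 8.6602)
A = 355 + 10*√3 (A = (5*√3)*2 + 355 = 10*√3 + 355 = 355 + 10*√3 ≈ 372.32)
A - D((N - 301)/(262 + 43), 707) = (355 + 10*√3) - (-293 + (432 - 301)/(262 + 43)) = (355 + 10*√3) - (-293 + 131/305) = (355 + 10*√3) - 1*(-89234/305) = (355 + 10*√3) + 89234/305 = 197509/305 + 10*√3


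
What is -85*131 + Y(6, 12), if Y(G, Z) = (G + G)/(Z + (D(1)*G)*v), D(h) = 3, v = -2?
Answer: -22271/2 ≈ -11136.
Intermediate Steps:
Y(G, Z) = 2*G/(Z - 6*G) (Y(G, Z) = (G + G)/(Z + (3*G)*(-2)) = (2*G)/(Z - 6*G) = 2*G/(Z - 6*G))
-85*131 + Y(6, 12) = -85*131 + 2*6/(12 - 6*6) = -11135 + 2*6/(12 - 36) = -11135 + 2*6/(-24) = -11135 + 2*6*(-1/24) = -11135 - 1/2 = -22271/2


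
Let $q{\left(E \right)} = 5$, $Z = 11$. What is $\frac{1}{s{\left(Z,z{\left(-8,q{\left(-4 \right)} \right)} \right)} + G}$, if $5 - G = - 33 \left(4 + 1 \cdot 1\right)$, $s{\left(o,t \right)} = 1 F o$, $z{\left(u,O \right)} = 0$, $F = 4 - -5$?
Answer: $\frac{1}{269} \approx 0.0037175$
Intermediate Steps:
$F = 9$ ($F = 4 + 5 = 9$)
$s{\left(o,t \right)} = 9 o$ ($s{\left(o,t \right)} = 1 \cdot 9 o = 9 o$)
$G = 170$ ($G = 5 - - 33 \left(4 + 1 \cdot 1\right) = 5 - - 33 \left(4 + 1\right) = 5 - \left(-33\right) 5 = 5 - -165 = 5 + 165 = 170$)
$\frac{1}{s{\left(Z,z{\left(-8,q{\left(-4 \right)} \right)} \right)} + G} = \frac{1}{9 \cdot 11 + 170} = \frac{1}{99 + 170} = \frac{1}{269}$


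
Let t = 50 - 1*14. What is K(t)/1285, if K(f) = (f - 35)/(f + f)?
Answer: 1/92520 ≈ 1.0808e-5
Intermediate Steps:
t = 36 (t = 50 - 14 = 36)
K(f) = (-35 + f)/(2*f) (K(f) = (-35 + f)/((2*f)) = (-35 + f)*(1/(2*f)) = (-35 + f)/(2*f))
K(t)/1285 = ((½)*(-35 + 36)/36)/1285 = ((½)*(1/36)*1)*(1/1285) = (1/72)*(1/1285) = 1/92520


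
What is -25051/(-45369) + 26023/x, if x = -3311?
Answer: -1097693626/150216759 ≈ -7.3074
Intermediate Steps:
-25051/(-45369) + 26023/x = -25051/(-45369) + 26023/(-3311) = -25051*(-1/45369) + 26023*(-1/3311) = 25051/45369 - 26023/3311 = -1097693626/150216759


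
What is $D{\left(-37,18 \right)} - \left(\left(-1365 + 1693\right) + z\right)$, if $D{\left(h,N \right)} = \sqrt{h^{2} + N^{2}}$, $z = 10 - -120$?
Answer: $-458 + \sqrt{1693} \approx -416.85$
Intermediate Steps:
$z = 130$ ($z = 10 + 120 = 130$)
$D{\left(h,N \right)} = \sqrt{N^{2} + h^{2}}$
$D{\left(-37,18 \right)} - \left(\left(-1365 + 1693\right) + z\right) = \sqrt{18^{2} + \left(-37\right)^{2}} - \left(\left(-1365 + 1693\right) + 130\right) = \sqrt{324 + 1369} - \left(328 + 130\right) = \sqrt{1693} - 458 = -458 + \sqrt{1693}$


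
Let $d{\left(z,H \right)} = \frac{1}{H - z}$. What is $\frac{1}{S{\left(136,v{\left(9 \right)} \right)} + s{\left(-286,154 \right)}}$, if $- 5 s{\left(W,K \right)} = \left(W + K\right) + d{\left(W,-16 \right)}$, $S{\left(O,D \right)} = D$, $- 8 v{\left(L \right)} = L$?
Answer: $\frac{5400}{136481} \approx 0.039566$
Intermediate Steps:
$v{\left(L \right)} = - \frac{L}{8}$
$s{\left(W,K \right)} = - \frac{K}{5} - \frac{W}{5} - \frac{1}{5 \left(-16 - W\right)}$ ($s{\left(W,K \right)} = - \frac{\left(W + K\right) + \frac{1}{-16 - W}}{5} = - \frac{\left(K + W\right) + \frac{1}{-16 - W}}{5} = - \frac{K + W + \frac{1}{-16 - W}}{5} = - \frac{K}{5} - \frac{W}{5} - \frac{1}{5 \left(-16 - W\right)}$)
$\frac{1}{S{\left(136,v{\left(9 \right)} \right)} + s{\left(-286,154 \right)}} = \frac{1}{\left(- \frac{1}{8}\right) 9 + \frac{1 - \left(16 - 286\right) \left(154 - 286\right)}{5 \left(16 - 286\right)}} = \frac{1}{- \frac{9}{8} + \frac{1 - \left(-270\right) \left(-132\right)}{5 \left(-270\right)}} = \frac{1}{- \frac{9}{8} + \frac{1}{5} \left(- \frac{1}{270}\right) \left(1 - 35640\right)} = \frac{1}{- \frac{9}{8} + \frac{1}{5} \left(- \frac{1}{270}\right) \left(-35639\right)} = \frac{1}{- \frac{9}{8} + \frac{35639}{1350}} = \frac{1}{\frac{136481}{5400}} = \frac{5400}{136481}$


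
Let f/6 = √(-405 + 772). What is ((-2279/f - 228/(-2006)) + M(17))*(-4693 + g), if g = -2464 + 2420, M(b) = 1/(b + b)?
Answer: -1359519/2006 + 3598541*√367/734 ≈ 93243.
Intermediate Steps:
M(b) = 1/(2*b)
f = 6*√367 (f = 6*√(-405 + 772) = 6*√367 ≈ 114.94)
g = -44
((-2279/f - 228/(-2006)) + M(17))*(-4693 + g) = ((-2279*√367/2202 - 228/(-2006)) + (½)/17)*(-4693 - 44) = ((-2279*√367/2202 - 228*(-1/2006)) + (½)*(1/17))*(-4737) = ((-2279*√367/2202 + 114/1003) + 1/34)*(-4737) = ((114/1003 - 2279*√367/2202) + 1/34)*(-4737) = (287/2006 - 2279*√367/2202)*(-4737) = -1359519/2006 + 3598541*√367/734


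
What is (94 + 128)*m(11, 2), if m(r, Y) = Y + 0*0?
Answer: 444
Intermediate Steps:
m(r, Y) = Y (m(r, Y) = Y + 0 = Y)
(94 + 128)*m(11, 2) = (94 + 128)*2 = 222*2 = 444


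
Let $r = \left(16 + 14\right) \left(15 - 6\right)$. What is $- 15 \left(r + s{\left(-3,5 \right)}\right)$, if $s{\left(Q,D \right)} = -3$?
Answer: $-4005$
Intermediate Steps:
$r = 270$ ($r = 30 \cdot 9 = 270$)
$- 15 \left(r + s{\left(-3,5 \right)}\right) = - 15 \left(270 - 3\right) = \left(-15\right) 267 = -4005$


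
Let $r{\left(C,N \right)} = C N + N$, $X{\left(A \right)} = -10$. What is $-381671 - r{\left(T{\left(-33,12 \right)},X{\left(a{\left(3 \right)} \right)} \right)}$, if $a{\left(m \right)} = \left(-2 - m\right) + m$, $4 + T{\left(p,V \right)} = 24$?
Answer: $-381461$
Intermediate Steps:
$T{\left(p,V \right)} = 20$ ($T{\left(p,V \right)} = -4 + 24 = 20$)
$a{\left(m \right)} = -2$
$r{\left(C,N \right)} = N + C N$
$-381671 - r{\left(T{\left(-33,12 \right)},X{\left(a{\left(3 \right)} \right)} \right)} = -381671 - - 10 \left(1 + 20\right) = -381671 - \left(-10\right) 21 = -381671 - -210 = -381671 + 210 = -381461$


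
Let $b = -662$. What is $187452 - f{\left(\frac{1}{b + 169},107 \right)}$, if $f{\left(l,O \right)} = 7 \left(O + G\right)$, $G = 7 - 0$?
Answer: $186654$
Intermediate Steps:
$G = 7$ ($G = 7 + 0 = 7$)
$f{\left(l,O \right)} = 49 + 7 O$ ($f{\left(l,O \right)} = 7 \left(O + 7\right) = 7 \left(7 + O\right) = 49 + 7 O$)
$187452 - f{\left(\frac{1}{b + 169},107 \right)} = 187452 - \left(49 + 7 \cdot 107\right) = 187452 - \left(49 + 749\right) = 187452 - 798 = 186654$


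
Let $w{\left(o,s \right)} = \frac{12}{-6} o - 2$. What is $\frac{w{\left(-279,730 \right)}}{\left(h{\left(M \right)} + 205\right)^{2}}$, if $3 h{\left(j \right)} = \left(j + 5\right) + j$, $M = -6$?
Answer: $\frac{1251}{92416} \approx 0.013537$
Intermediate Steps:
$h{\left(j \right)} = \frac{5}{3} + \frac{2 j}{3}$ ($h{\left(j \right)} = \frac{\left(j + 5\right) + j}{3} = \frac{\left(5 + j\right) + j}{3} = \frac{5 + 2 j}{3} = \frac{5}{3} + \frac{2 j}{3}$)
$w{\left(o,s \right)} = -2 - 2 o$ ($w{\left(o,s \right)} = 12 \left(- \frac{1}{6}\right) o - 2 = - 2 o - 2 = -2 - 2 o$)
$\frac{w{\left(-279,730 \right)}}{\left(h{\left(M \right)} + 205\right)^{2}} = \frac{-2 - -558}{\left(\left(\frac{5}{3} + \frac{2}{3} \left(-6\right)\right) + 205\right)^{2}} = \frac{-2 + 558}{\left(\left(\frac{5}{3} - 4\right) + 205\right)^{2}} = \frac{556}{\left(- \frac{7}{3} + 205\right)^{2}} = \frac{556}{\left(\frac{608}{3}\right)^{2}} = \frac{556}{\frac{369664}{9}} = 556 \cdot \frac{9}{369664} = \frac{1251}{92416}$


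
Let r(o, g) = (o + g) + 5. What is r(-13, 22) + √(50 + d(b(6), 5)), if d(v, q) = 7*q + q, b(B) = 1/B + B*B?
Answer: 14 + 3*√10 ≈ 23.487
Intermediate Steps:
b(B) = 1/B + B²
r(o, g) = 5 + g + o (r(o, g) = (g + o) + 5 = 5 + g + o)
d(v, q) = 8*q
r(-13, 22) + √(50 + d(b(6), 5)) = (5 + 22 - 13) + √(50 + 8*5) = 14 + √(50 + 40) = 14 + √90 = 14 + 3*√10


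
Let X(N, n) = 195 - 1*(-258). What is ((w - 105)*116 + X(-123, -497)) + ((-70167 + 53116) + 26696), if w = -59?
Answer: -8926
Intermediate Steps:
X(N, n) = 453 (X(N, n) = 195 + 258 = 453)
((w - 105)*116 + X(-123, -497)) + ((-70167 + 53116) + 26696) = ((-59 - 105)*116 + 453) + ((-70167 + 53116) + 26696) = (-164*116 + 453) + (-17051 + 26696) = (-19024 + 453) + 9645 = -18571 + 9645 = -8926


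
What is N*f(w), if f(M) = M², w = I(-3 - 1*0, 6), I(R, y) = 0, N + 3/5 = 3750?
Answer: 0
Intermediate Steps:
N = 18747/5 (N = -⅗ + 3750 = 18747/5 ≈ 3749.4)
w = 0
N*f(w) = (18747/5)*0² = (18747/5)*0 = 0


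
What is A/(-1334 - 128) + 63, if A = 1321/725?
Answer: 66775529/1059950 ≈ 62.999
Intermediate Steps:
A = 1321/725 (A = 1321*(1/725) = 1321/725 ≈ 1.8221)
A/(-1334 - 128) + 63 = (1321/725)/(-1334 - 128) + 63 = (1321/725)/(-1462) + 63 = -1/1462*1321/725 + 63 = -1321/1059950 + 63 = 66775529/1059950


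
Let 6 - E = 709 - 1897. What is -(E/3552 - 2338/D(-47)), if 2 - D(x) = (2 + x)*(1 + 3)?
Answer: 96277/7696 ≈ 12.510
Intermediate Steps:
E = 1194 (E = 6 - (709 - 1897) = 6 - 1*(-1188) = 6 + 1188 = 1194)
D(x) = -6 - 4*x (D(x) = 2 - (2 + x)*(1 + 3) = 2 - (2 + x)*4 = 2 - (8 + 4*x) = 2 + (-8 - 4*x) = -6 - 4*x)
-(E/3552 - 2338/D(-47)) = -(1194/3552 - 2338/(-6 - 4*(-47))) = -(1194*(1/3552) - 2338/(-6 + 188)) = -(199/592 - 2338/182) = -(199/592 - 2338*1/182) = -(199/592 - 167/13) = -1*(-96277/7696) = 96277/7696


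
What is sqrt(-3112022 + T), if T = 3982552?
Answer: sqrt(870530) ≈ 933.02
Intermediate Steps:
sqrt(-3112022 + T) = sqrt(-3112022 + 3982552) = sqrt(870530)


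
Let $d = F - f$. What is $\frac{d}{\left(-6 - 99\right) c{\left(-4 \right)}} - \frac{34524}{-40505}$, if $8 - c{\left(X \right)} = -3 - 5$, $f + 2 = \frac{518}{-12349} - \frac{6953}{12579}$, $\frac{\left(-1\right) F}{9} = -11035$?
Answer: $- \frac{61589352602075041}{1057050719063640} \approx -58.265$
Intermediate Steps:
$F = 99315$ ($F = \left(-9\right) \left(-11035\right) = 99315$)
$f = - \frac{403054661}{155338071}$ ($f = -2 + \left(\frac{518}{-12349} - \frac{6953}{12579}\right) = -2 + \left(518 \left(- \frac{1}{12349}\right) - \frac{6953}{12579}\right) = -2 - \frac{92378519}{155338071} = - \frac{403054661}{155338071} \approx -2.5947$)
$c{\left(X \right)} = 16$ ($c{\left(X \right)} = 8 - \left(-3 - 5\right) = 8 - -8 = 8 + 8 = 16$)
$d = \frac{15427803576026}{155338071}$ ($d = 99315 - - \frac{403054661}{155338071} = 99315 + \frac{403054661}{155338071} = \frac{15427803576026}{155338071} \approx 99318.0$)
$\frac{d}{\left(-6 - 99\right) c{\left(-4 \right)}} - \frac{34524}{-40505} = \frac{15427803576026}{155338071 \left(-6 - 99\right) 16} - \frac{34524}{-40505} = \frac{15427803576026}{155338071 \left(\left(-105\right) 16\right)} - - \frac{34524}{40505} = \frac{15427803576026}{155338071 \left(-1680\right)} + \frac{34524}{40505} = \frac{15427803576026}{155338071} \left(- \frac{1}{1680}\right) + \frac{34524}{40505} = - \frac{7713901788013}{130483979640} + \frac{34524}{40505} = - \frac{61589352602075041}{1057050719063640}$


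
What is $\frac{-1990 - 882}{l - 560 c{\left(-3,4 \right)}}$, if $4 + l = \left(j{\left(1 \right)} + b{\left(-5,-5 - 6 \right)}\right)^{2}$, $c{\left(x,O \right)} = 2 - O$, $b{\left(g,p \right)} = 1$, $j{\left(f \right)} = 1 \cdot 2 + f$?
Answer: $- \frac{718}{283} \approx -2.5371$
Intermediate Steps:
$j{\left(f \right)} = 2 + f$
$l = 12$ ($l = -4 + \left(\left(2 + 1\right) + 1\right)^{2} = -4 + \left(3 + 1\right)^{2} = -4 + 4^{2} = -4 + 16 = 12$)
$\frac{-1990 - 882}{l - 560 c{\left(-3,4 \right)}} = \frac{-1990 - 882}{12 - 560 \left(2 - 4\right)} = - \frac{2872}{12 - 560 \left(2 - 4\right)} = - \frac{2872}{12 - -1120} = - \frac{2872}{12 + 1120} = - \frac{2872}{1132} = \left(-2872\right) \frac{1}{1132} = - \frac{718}{283}$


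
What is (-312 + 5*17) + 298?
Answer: 71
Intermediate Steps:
(-312 + 5*17) + 298 = (-312 + 85) + 298 = -227 + 298 = 71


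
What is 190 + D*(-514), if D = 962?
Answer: -494278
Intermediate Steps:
190 + D*(-514) = 190 + 962*(-514) = 190 - 494468 = -494278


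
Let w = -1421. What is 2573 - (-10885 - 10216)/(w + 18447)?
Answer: 43828999/17026 ≈ 2574.2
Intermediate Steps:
2573 - (-10885 - 10216)/(w + 18447) = 2573 - (-10885 - 10216)/(-1421 + 18447) = 2573 - (-21101)/17026 = 2573 - 1*(-21101/17026) = 2573 + 21101/17026 = 43828999/17026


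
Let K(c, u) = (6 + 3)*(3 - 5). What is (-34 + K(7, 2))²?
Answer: 2704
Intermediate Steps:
K(c, u) = -18 (K(c, u) = 9*(-2) = -18)
(-34 + K(7, 2))² = (-34 - 18)² = (-52)² = 2704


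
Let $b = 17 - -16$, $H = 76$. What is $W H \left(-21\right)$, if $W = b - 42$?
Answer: $14364$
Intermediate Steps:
$b = 33$ ($b = 17 + 16 = 33$)
$W = -9$ ($W = 33 - 42 = -9$)
$W H \left(-21\right) = \left(-9\right) 76 \left(-21\right) = \left(-684\right) \left(-21\right) = 14364$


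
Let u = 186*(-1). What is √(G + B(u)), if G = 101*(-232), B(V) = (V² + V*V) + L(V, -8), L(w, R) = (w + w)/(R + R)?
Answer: √183133/2 ≈ 213.97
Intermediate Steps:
L(w, R) = w/R (L(w, R) = (2*w)/((2*R)) = (2*w)*(1/(2*R)) = w/R)
u = -186
B(V) = 2*V² - V/8 (B(V) = (V² + V*V) + V/(-8) = (V² + V²) + V*(-⅛) = 2*V² - V/8)
G = -23432
√(G + B(u)) = √(-23432 + (⅛)*(-186)*(-1 + 16*(-186))) = √(-23432 + (⅛)*(-186)*(-1 - 2976)) = √(-23432 + (⅛)*(-186)*(-2977)) = √(-23432 + 276861/4) = √(183133/4) = √183133/2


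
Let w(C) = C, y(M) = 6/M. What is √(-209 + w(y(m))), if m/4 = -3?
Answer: I*√838/2 ≈ 14.474*I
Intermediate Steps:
m = -12 (m = 4*(-3) = -12)
√(-209 + w(y(m))) = √(-209 + 6/(-12)) = √(-209 + 6*(-1/12)) = √(-209 - ½) = √(-419/2) = I*√838/2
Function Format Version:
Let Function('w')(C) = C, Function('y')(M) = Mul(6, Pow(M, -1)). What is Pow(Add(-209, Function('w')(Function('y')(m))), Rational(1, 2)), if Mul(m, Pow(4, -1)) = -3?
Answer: Mul(Rational(1, 2), I, Pow(838, Rational(1, 2))) ≈ Mul(14.474, I)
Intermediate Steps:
m = -12 (m = Mul(4, -3) = -12)
Pow(Add(-209, Function('w')(Function('y')(m))), Rational(1, 2)) = Pow(Add(-209, Mul(6, Pow(-12, -1))), Rational(1, 2)) = Pow(Add(-209, Mul(6, Rational(-1, 12))), Rational(1, 2)) = Pow(Add(-209, Rational(-1, 2)), Rational(1, 2)) = Pow(Rational(-419, 2), Rational(1, 2)) = Mul(Rational(1, 2), I, Pow(838, Rational(1, 2)))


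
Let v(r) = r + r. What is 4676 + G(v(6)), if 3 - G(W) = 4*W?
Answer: 4631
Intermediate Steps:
v(r) = 2*r
G(W) = 3 - 4*W
4676 + G(v(6)) = 4676 + (3 - 8*6) = 4676 + (3 - 4*12) = 4676 + (3 - 48) = 4676 - 45 = 4631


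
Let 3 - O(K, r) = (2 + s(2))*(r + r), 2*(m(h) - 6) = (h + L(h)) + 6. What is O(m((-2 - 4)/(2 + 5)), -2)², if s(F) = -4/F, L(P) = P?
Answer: 9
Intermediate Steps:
m(h) = 9 + h (m(h) = 6 + ((h + h) + 6)/2 = 6 + (2*h + 6)/2 = 6 + (6 + 2*h)/2 = 6 + (3 + h) = 9 + h)
O(K, r) = 3 (O(K, r) = 3 - (2 - 4/2)*(r + r) = 3 - (2 - 4*½)*2*r = 3 - (2 - 2)*2*r = 3 - 0*2*r = 3 - 1*0 = 3 + 0 = 3)
O(m((-2 - 4)/(2 + 5)), -2)² = 3² = 9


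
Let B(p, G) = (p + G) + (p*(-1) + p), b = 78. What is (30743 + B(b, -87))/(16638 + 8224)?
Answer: 15367/12431 ≈ 1.2362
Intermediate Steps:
B(p, G) = G + p (B(p, G) = (G + p) + (-p + p) = (G + p) + 0 = G + p)
(30743 + B(b, -87))/(16638 + 8224) = (30743 + (-87 + 78))/(16638 + 8224) = (30743 - 9)/24862 = 30734*(1/24862) = 15367/12431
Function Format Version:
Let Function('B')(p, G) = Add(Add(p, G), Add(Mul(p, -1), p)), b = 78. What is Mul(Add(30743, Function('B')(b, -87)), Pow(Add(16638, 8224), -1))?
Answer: Rational(15367, 12431) ≈ 1.2362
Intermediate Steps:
Function('B')(p, G) = Add(G, p) (Function('B')(p, G) = Add(Add(G, p), Add(Mul(-1, p), p)) = Add(Add(G, p), 0) = Add(G, p))
Mul(Add(30743, Function('B')(b, -87)), Pow(Add(16638, 8224), -1)) = Mul(Add(30743, Add(-87, 78)), Pow(Add(16638, 8224), -1)) = Mul(Add(30743, -9), Pow(24862, -1)) = Mul(30734, Rational(1, 24862)) = Rational(15367, 12431)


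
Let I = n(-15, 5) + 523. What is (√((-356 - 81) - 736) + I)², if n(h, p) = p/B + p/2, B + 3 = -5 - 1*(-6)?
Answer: (523 + I*√1173)² ≈ 2.7236e+5 + 35825.0*I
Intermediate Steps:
B = -2 (B = -3 + (-5 - 1*(-6)) = -3 + (-5 + 6) = -3 + 1 = -2)
n(h, p) = 0 (n(h, p) = p/(-2) + p/2 = p*(-½) + p*(½) = -p/2 + p/2 = 0)
I = 523 (I = 0 + 523 = 523)
(√((-356 - 81) - 736) + I)² = (√((-356 - 81) - 736) + 523)² = (√(-437 - 736) + 523)² = (√(-1173) + 523)² = (I*√1173 + 523)² = (523 + I*√1173)²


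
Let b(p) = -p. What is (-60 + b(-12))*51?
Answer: -2448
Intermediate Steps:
(-60 + b(-12))*51 = (-60 - 1*(-12))*51 = (-60 + 12)*51 = -48*51 = -2448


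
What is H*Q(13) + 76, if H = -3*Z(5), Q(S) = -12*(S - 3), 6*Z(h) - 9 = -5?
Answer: 316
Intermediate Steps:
Z(h) = 2/3 (Z(h) = 3/2 + (1/6)*(-5) = 3/2 - 5/6 = 2/3)
Q(S) = 36 - 12*S (Q(S) = -12*(-3 + S) = 36 - 12*S)
H = -2 (H = -3*2/3 = -2)
H*Q(13) + 76 = -2*(36 - 12*13) + 76 = -2*(36 - 156) + 76 = -2*(-120) + 76 = 240 + 76 = 316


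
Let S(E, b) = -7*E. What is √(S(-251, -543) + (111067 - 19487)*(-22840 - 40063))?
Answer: I*√5760654983 ≈ 75899.0*I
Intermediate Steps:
√(S(-251, -543) + (111067 - 19487)*(-22840 - 40063)) = √(-7*(-251) + (111067 - 19487)*(-22840 - 40063)) = √(1757 + 91580*(-62903)) = √(1757 - 5760656740) = √(-5760654983) = I*√5760654983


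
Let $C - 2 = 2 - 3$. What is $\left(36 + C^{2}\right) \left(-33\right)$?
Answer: $-1221$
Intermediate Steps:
$C = 1$ ($C = 2 + \left(2 - 3\right) = 2 - 1 = 1$)
$\left(36 + C^{2}\right) \left(-33\right) = \left(36 + 1^{2}\right) \left(-33\right) = \left(36 + 1\right) \left(-33\right) = 37 \left(-33\right) = -1221$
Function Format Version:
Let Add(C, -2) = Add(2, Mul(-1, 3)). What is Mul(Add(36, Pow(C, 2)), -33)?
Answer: -1221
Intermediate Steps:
C = 1 (C = Add(2, Add(2, Mul(-1, 3))) = Add(2, Add(2, -3)) = Add(2, -1) = 1)
Mul(Add(36, Pow(C, 2)), -33) = Mul(Add(36, Pow(1, 2)), -33) = Mul(Add(36, 1), -33) = Mul(37, -33) = -1221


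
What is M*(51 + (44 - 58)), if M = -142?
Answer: -5254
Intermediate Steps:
M*(51 + (44 - 58)) = -142*(51 + (44 - 58)) = -142*(51 - 14) = -142*37 = -5254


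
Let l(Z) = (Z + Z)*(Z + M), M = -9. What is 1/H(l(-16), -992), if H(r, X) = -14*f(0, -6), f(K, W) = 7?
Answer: -1/98 ≈ -0.010204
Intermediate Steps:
l(Z) = 2*Z*(-9 + Z) (l(Z) = (Z + Z)*(Z - 9) = (2*Z)*(-9 + Z) = 2*Z*(-9 + Z))
H(r, X) = -98 (H(r, X) = -14*7 = -98)
1/H(l(-16), -992) = 1/(-98) = -1/98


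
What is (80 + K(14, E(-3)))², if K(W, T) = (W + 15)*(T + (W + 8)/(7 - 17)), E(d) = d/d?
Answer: 51076/25 ≈ 2043.0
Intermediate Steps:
E(d) = 1
K(W, T) = (15 + W)*(-⅘ + T - W/10) (K(W, T) = (15 + W)*(T + (8 + W)/(-10)) = (15 + W)*(T + (8 + W)*(-⅒)) = (15 + W)*(T + (-⅘ - W/10)) = (15 + W)*(-⅘ + T - W/10))
(80 + K(14, E(-3)))² = (80 + (-12 + 15*1 - 23/10*14 - ⅒*14² + 1*14))² = (80 + (-12 + 15 - 161/5 - ⅒*196 + 14))² = (80 + (-12 + 15 - 161/5 - 98/5 + 14))² = (80 - 174/5)² = (226/5)² = 51076/25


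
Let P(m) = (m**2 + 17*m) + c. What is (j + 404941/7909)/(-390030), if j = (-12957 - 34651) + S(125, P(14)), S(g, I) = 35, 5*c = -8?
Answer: 187924958/1542373635 ≈ 0.12184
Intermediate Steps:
c = -8/5 (c = (1/5)*(-8) = -8/5 ≈ -1.6000)
P(m) = -8/5 + m**2 + 17*m (P(m) = (m**2 + 17*m) - 8/5 = -8/5 + m**2 + 17*m)
j = -47573 (j = (-12957 - 34651) + 35 = -47608 + 35 = -47573)
(j + 404941/7909)/(-390030) = (-47573 + 404941/7909)/(-390030) = (-47573 + 404941*(1/7909))*(-1/390030) = (-47573 + 404941/7909)*(-1/390030) = -375849916/7909*(-1/390030) = 187924958/1542373635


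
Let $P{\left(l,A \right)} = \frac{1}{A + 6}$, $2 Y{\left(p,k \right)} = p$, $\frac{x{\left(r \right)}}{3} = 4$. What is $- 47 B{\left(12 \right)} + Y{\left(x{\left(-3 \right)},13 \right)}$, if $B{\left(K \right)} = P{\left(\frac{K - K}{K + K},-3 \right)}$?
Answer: $- \frac{29}{3} \approx -9.6667$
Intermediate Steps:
$x{\left(r \right)} = 12$ ($x{\left(r \right)} = 3 \cdot 4 = 12$)
$Y{\left(p,k \right)} = \frac{p}{2}$
$P{\left(l,A \right)} = \frac{1}{6 + A}$
$B{\left(K \right)} = \frac{1}{3}$ ($B{\left(K \right)} = \frac{1}{6 - 3} = \frac{1}{3}$)
$- 47 B{\left(12 \right)} + Y{\left(x{\left(-3 \right)},13 \right)} = \left(-47\right) \frac{1}{3} + \frac{1}{2} \cdot 12 = - \frac{47}{3} + 6 = - \frac{29}{3}$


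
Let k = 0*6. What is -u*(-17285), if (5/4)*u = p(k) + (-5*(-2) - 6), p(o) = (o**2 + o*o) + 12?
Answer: 221248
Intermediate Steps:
k = 0
p(o) = 12 + 2*o**2 (p(o) = (o**2 + o**2) + 12 = 2*o**2 + 12 = 12 + 2*o**2)
u = 64/5 (u = 4*((12 + 2*0**2) + (-5*(-2) - 6))/5 = 4*((12 + 2*0) + (10 - 6))/5 = 4*((12 + 0) + 4)/5 = 4*(12 + 4)/5 = (4/5)*16 = 64/5 ≈ 12.800)
-u*(-17285) = -64*(-17285)/5 = -1*(-221248) = 221248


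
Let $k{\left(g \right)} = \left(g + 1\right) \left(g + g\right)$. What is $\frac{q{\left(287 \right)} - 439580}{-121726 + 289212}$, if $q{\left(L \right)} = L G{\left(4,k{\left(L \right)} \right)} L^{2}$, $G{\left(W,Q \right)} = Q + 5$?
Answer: $\frac{355279764061}{15226} \approx 2.3334 \cdot 10^{7}$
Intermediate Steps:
$k{\left(g \right)} = 2 g \left(1 + g\right)$ ($k{\left(g \right)} = \left(1 + g\right) 2 g = 2 g \left(1 + g\right)$)
$G{\left(W,Q \right)} = 5 + Q$
$q{\left(L \right)} = L^{3} \left(5 + 2 L \left(1 + L\right)\right)$ ($q{\left(L \right)} = L \left(5 + 2 L \left(1 + L\right)\right) L^{2} = L^{3} \left(5 + 2 L \left(1 + L\right)\right)$)
$\frac{q{\left(287 \right)} - 439580}{-121726 + 289212} = \frac{287^{3} \left(5 + 2 \cdot 287 \left(1 + 287\right)\right) - 439580}{-121726 + 289212} = \frac{23639903 \left(5 + 2 \cdot 287 \cdot 288\right) - 439580}{167486} = \left(23639903 \left(5 + 165312\right) - 439580\right) \frac{1}{167486} = \left(23639903 \cdot 165317 - 439580\right) \frac{1}{167486} = \left(3908077844251 - 439580\right) \frac{1}{167486} = 3908077404671 \cdot \frac{1}{167486} = \frac{355279764061}{15226}$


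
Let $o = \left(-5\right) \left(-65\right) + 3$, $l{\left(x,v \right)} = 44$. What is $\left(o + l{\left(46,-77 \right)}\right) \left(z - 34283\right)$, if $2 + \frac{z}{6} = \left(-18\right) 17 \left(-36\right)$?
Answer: $11829972$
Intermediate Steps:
$o = 328$ ($o = 325 + 3 = 328$)
$z = 66084$ ($z = -12 + 6 \left(-18\right) 17 \left(-36\right) = -12 + 6 \left(\left(-306\right) \left(-36\right)\right) = -12 + 6 \cdot 11016 = -12 + 66096 = 66084$)
$\left(o + l{\left(46,-77 \right)}\right) \left(z - 34283\right) = \left(328 + 44\right) \left(66084 - 34283\right) = 372 \cdot 31801 = 11829972$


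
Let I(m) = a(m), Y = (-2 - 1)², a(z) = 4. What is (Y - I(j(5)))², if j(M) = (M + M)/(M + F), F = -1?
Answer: 25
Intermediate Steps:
Y = 9 (Y = (-3)² = 9)
j(M) = 2*M/(-1 + M) (j(M) = (M + M)/(M - 1) = (2*M)/(-1 + M) = 2*M/(-1 + M))
I(m) = 4
(Y - I(j(5)))² = (9 - 1*4)² = (9 - 4)² = 5² = 25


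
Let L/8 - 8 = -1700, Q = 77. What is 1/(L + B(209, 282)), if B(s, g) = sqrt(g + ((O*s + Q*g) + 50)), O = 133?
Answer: -13536/183173453 - sqrt(49843)/183173453 ≈ -7.5116e-5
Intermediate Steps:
L = -13536 (L = 64 + 8*(-1700) = 64 - 13600 = -13536)
B(s, g) = sqrt(50 + 78*g + 133*s) (B(s, g) = sqrt(g + ((133*s + 77*g) + 50)) = sqrt(g + ((77*g + 133*s) + 50)) = sqrt(g + (50 + 77*g + 133*s)) = sqrt(50 + 78*g + 133*s))
1/(L + B(209, 282)) = 1/(-13536 + sqrt(50 + 78*282 + 133*209)) = 1/(-13536 + sqrt(50 + 21996 + 27797)) = 1/(-13536 + sqrt(49843))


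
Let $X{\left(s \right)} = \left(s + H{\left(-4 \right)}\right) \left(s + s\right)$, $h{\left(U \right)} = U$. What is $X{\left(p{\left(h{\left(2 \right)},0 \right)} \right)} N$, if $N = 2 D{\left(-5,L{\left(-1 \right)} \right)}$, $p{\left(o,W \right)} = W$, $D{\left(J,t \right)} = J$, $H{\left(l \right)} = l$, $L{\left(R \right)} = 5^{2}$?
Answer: $0$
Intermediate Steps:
$L{\left(R \right)} = 25$
$X{\left(s \right)} = 2 s \left(-4 + s\right)$ ($X{\left(s \right)} = \left(s - 4\right) \left(s + s\right) = \left(-4 + s\right) 2 s = 2 s \left(-4 + s\right)$)
$N = -10$ ($N = 2 \left(-5\right) = -10$)
$X{\left(p{\left(h{\left(2 \right)},0 \right)} \right)} N = 2 \cdot 0 \left(-4 + 0\right) \left(-10\right) = 2 \cdot 0 \left(-4\right) \left(-10\right) = 0 \left(-10\right) = 0$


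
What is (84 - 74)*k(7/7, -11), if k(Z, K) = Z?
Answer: 10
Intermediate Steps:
(84 - 74)*k(7/7, -11) = (84 - 74)*(7/7) = 10*(7*(⅐)) = 10*1 = 10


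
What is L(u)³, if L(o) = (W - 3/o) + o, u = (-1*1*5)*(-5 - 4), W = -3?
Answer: 248858189/3375 ≈ 73736.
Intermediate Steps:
u = 45 (u = -1*5*(-9) = -5*(-9) = 45)
L(o) = -3 + o - 3/o (L(o) = (-3 - 3/o) + o = -3 + o - 3/o)
L(u)³ = (-3 + 45 - 3/45)³ = (-3 + 45 - 3*1/45)³ = (-3 + 45 - 1/15)³ = (629/15)³ = 248858189/3375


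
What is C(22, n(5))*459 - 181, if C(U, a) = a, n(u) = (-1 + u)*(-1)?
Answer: -2017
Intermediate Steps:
n(u) = 1 - u
C(22, n(5))*459 - 181 = (1 - 1*5)*459 - 181 = (1 - 5)*459 - 181 = -4*459 - 181 = -1836 - 181 = -2017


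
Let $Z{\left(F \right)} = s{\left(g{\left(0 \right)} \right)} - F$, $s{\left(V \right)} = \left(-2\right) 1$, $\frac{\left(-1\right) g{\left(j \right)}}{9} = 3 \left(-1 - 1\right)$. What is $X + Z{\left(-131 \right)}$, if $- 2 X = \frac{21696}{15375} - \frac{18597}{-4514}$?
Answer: $\frac{5840681627}{46268500} \approx 126.23$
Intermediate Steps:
$g{\left(j \right)} = 54$ ($g{\left(j \right)} = - 9 \cdot 3 \left(-1 - 1\right) = - 9 \cdot 3 \left(-2\right) = \left(-9\right) \left(-6\right) = 54$)
$X = - \frac{127954873}{46268500}$ ($X = - \frac{\frac{21696}{15375} - \frac{18597}{-4514}}{2} = - \frac{21696 \cdot \frac{1}{15375} - - \frac{18597}{4514}}{2} = - \frac{\frac{7232}{5125} + \frac{18597}{4514}}{2} = \left(- \frac{1}{2}\right) \frac{127954873}{23134250} = - \frac{127954873}{46268500} \approx -2.7655$)
$s{\left(V \right)} = -2$
$Z{\left(F \right)} = -2 - F$
$X + Z{\left(-131 \right)} = - \frac{127954873}{46268500} - -129 = - \frac{127954873}{46268500} + \left(-2 + 131\right) = - \frac{127954873}{46268500} + 129 = \frac{5840681627}{46268500}$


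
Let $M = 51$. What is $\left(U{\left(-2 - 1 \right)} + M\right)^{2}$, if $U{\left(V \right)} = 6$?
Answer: $3249$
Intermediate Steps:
$\left(U{\left(-2 - 1 \right)} + M\right)^{2} = \left(6 + 51\right)^{2} = 57^{2} = 3249$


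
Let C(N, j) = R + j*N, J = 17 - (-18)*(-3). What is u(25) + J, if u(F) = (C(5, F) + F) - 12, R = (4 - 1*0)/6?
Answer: 305/3 ≈ 101.67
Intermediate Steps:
R = ⅔ (R = (4 + 0)*(⅙) = 4*(⅙) = ⅔ ≈ 0.66667)
J = -37 (J = 17 - 9*6 = 17 - 54 = -37)
C(N, j) = ⅔ + N*j (C(N, j) = ⅔ + j*N = ⅔ + N*j)
u(F) = -34/3 + 6*F (u(F) = ((⅔ + 5*F) + F) - 12 = (⅔ + 6*F) - 12 = -34/3 + 6*F)
u(25) + J = (-34/3 + 6*25) - 37 = (-34/3 + 150) - 37 = 416/3 - 37 = 305/3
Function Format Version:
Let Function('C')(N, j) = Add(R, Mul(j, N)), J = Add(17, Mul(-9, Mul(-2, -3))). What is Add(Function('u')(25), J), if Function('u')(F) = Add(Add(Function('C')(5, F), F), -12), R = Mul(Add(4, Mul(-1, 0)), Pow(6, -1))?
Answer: Rational(305, 3) ≈ 101.67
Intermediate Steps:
R = Rational(2, 3) (R = Mul(Add(4, 0), Rational(1, 6)) = Mul(4, Rational(1, 6)) = Rational(2, 3) ≈ 0.66667)
J = -37 (J = Add(17, Mul(-9, 6)) = Add(17, -54) = -37)
Function('C')(N, j) = Add(Rational(2, 3), Mul(N, j)) (Function('C')(N, j) = Add(Rational(2, 3), Mul(j, N)) = Add(Rational(2, 3), Mul(N, j)))
Function('u')(F) = Add(Rational(-34, 3), Mul(6, F)) (Function('u')(F) = Add(Add(Add(Rational(2, 3), Mul(5, F)), F), -12) = Add(Add(Rational(2, 3), Mul(6, F)), -12) = Add(Rational(-34, 3), Mul(6, F)))
Add(Function('u')(25), J) = Add(Add(Rational(-34, 3), Mul(6, 25)), -37) = Add(Add(Rational(-34, 3), 150), -37) = Add(Rational(416, 3), -37) = Rational(305, 3)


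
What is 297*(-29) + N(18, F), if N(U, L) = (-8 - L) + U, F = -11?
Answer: -8592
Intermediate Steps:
N(U, L) = -8 + U - L
297*(-29) + N(18, F) = 297*(-29) + (-8 + 18 - 1*(-11)) = -8613 + (-8 + 18 + 11) = -8613 + 21 = -8592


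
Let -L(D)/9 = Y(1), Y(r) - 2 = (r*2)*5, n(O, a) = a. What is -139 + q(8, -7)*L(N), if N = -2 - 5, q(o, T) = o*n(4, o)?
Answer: -7051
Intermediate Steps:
q(o, T) = o² (q(o, T) = o*o = o²)
N = -7
Y(r) = 2 + 10*r (Y(r) = 2 + (r*2)*5 = 2 + (2*r)*5 = 2 + 10*r)
L(D) = -108 (L(D) = -9*(2 + 10*1) = -9*(2 + 10) = -9*12 = -108)
-139 + q(8, -7)*L(N) = -139 + 8²*(-108) = -139 + 64*(-108) = -139 - 6912 = -7051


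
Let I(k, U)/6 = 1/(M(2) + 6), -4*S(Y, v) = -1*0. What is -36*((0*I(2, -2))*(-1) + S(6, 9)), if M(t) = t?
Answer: 0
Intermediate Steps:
S(Y, v) = 0 (S(Y, v) = -(-1)*0/4 = -¼*0 = 0)
I(k, U) = ¾ (I(k, U) = 6/(2 + 6) = 6/8 = 6*(⅛) = ¾)
-36*((0*I(2, -2))*(-1) + S(6, 9)) = -36*((0*(¾))*(-1) + 0) = -36*(0*(-1) + 0) = -36*(0 + 0) = -36*0 = 0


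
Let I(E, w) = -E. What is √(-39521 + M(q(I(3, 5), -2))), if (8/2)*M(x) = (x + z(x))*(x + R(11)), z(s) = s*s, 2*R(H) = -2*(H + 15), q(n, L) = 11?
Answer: 4*I*√2501 ≈ 200.04*I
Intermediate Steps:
R(H) = -15 - H (R(H) = (-2*(H + 15))/2 = (-2*(15 + H))/2 = (-30 - 2*H)/2 = -15 - H)
z(s) = s²
M(x) = (-26 + x)*(x + x²)/4 (M(x) = ((x + x²)*(x + (-15 - 1*11)))/4 = ((x + x²)*(x + (-15 - 11)))/4 = ((x + x²)*(x - 26))/4 = ((x + x²)*(-26 + x))/4 = ((-26 + x)*(x + x²))/4 = (-26 + x)*(x + x²)/4)
√(-39521 + M(q(I(3, 5), -2))) = √(-39521 + (¼)*11*(-26 + 11² - 25*11)) = √(-39521 + (¼)*11*(-26 + 121 - 275)) = √(-39521 + (¼)*11*(-180)) = √(-39521 - 495) = √(-40016) = 4*I*√2501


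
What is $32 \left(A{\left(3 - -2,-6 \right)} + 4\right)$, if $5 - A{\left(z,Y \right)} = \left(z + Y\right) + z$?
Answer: $160$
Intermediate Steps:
$A{\left(z,Y \right)} = 5 - Y - 2 z$ ($A{\left(z,Y \right)} = 5 - \left(\left(z + Y\right) + z\right) = 5 - \left(\left(Y + z\right) + z\right) = 5 - \left(Y + 2 z\right) = 5 - Y - 2 z$)
$32 \left(A{\left(3 - -2,-6 \right)} + 4\right) = 32 \left(\left(5 - -6 - 2 \left(3 - -2\right)\right) + 4\right) = 32 \left(\left(5 + 6 - 2 \left(3 + 2\right)\right) + 4\right) = 32 \left(\left(5 + 6 - 10\right) + 4\right) = 32 \left(1 + 4\right) = 32 \cdot 5 = 160$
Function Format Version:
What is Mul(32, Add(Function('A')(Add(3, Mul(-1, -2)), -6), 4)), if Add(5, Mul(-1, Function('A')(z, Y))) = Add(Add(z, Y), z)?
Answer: 160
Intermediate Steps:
Function('A')(z, Y) = Add(5, Mul(-1, Y), Mul(-2, z)) (Function('A')(z, Y) = Add(5, Mul(-1, Add(Add(z, Y), z))) = Add(5, Mul(-1, Add(Add(Y, z), z))) = Add(5, Mul(-1, Add(Y, Mul(2, z)))) = Add(5, Add(Mul(-1, Y), Mul(-2, z))) = Add(5, Mul(-1, Y), Mul(-2, z)))
Mul(32, Add(Function('A')(Add(3, Mul(-1, -2)), -6), 4)) = Mul(32, Add(Add(5, Mul(-1, -6), Mul(-2, Add(3, Mul(-1, -2)))), 4)) = Mul(32, Add(Add(5, 6, Mul(-2, Add(3, 2))), 4)) = Mul(32, Add(Add(5, 6, Mul(-2, 5)), 4)) = Mul(32, Add(Add(5, 6, -10), 4)) = Mul(32, Add(1, 4)) = Mul(32, 5) = 160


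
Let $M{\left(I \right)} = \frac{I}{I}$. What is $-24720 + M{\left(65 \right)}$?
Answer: $-24719$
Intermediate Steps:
$M{\left(I \right)} = 1$
$-24720 + M{\left(65 \right)} = -24720 + 1 = -24719$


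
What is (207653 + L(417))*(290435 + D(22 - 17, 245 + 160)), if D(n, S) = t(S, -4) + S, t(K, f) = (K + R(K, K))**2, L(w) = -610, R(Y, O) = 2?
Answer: 94512852027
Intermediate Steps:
t(K, f) = (2 + K)**2 (t(K, f) = (K + 2)**2 = (2 + K)**2)
D(n, S) = S + (2 + S)**2 (D(n, S) = (2 + S)**2 + S = S + (2 + S)**2)
(207653 + L(417))*(290435 + D(22 - 17, 245 + 160)) = (207653 - 610)*(290435 + ((245 + 160) + (2 + (245 + 160))**2)) = 207043*(290435 + (405 + (2 + 405)**2)) = 207043*(290435 + (405 + 407**2)) = 207043*(290435 + (405 + 165649)) = 207043*(290435 + 166054) = 207043*456489 = 94512852027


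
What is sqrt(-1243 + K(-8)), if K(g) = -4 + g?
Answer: I*sqrt(1255) ≈ 35.426*I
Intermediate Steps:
sqrt(-1243 + K(-8)) = sqrt(-1243 + (-4 - 8)) = sqrt(-1243 - 12) = sqrt(-1255) = I*sqrt(1255)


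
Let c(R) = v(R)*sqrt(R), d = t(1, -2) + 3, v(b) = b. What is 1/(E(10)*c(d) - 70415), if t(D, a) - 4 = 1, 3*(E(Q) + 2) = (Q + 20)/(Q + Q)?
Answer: -70415/4958271073 + 24*sqrt(2)/4958271073 ≈ -1.4195e-5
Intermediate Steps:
E(Q) = -2 + (20 + Q)/(6*Q) (E(Q) = -2 + ((Q + 20)/(Q + Q))/3 = -2 + ((20 + Q)/((2*Q)))/3 = -2 + ((20 + Q)*(1/(2*Q)))/3 = -2 + ((20 + Q)/(2*Q))/3 = -2 + (20 + Q)/(6*Q))
t(D, a) = 5 (t(D, a) = 4 + 1 = 5)
d = 8 (d = 5 + 3 = 8)
c(R) = R**(3/2) (c(R) = R*sqrt(R) = R**(3/2))
1/(E(10)*c(d) - 70415) = 1/(((1/6)*(20 - 11*10)/10)*8**(3/2) - 70415) = 1/(((1/6)*(1/10)*(20 - 110))*(16*sqrt(2)) - 70415) = 1/(((1/6)*(1/10)*(-90))*(16*sqrt(2)) - 70415) = 1/(-24*sqrt(2) - 70415) = 1/(-70415 - 24*sqrt(2))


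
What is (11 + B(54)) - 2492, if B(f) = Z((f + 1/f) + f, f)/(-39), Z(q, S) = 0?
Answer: -2481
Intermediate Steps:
B(f) = 0 (B(f) = 0/(-39) = 0*(-1/39) = 0)
(11 + B(54)) - 2492 = (11 + 0) - 2492 = 11 - 2492 = -2481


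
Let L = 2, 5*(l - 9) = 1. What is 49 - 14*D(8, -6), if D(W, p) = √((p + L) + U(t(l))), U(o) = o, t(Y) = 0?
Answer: 49 - 28*I ≈ 49.0 - 28.0*I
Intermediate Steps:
l = 46/5 (l = 9 + (⅕)*1 = 9 + ⅕ = 46/5 ≈ 9.2000)
D(W, p) = √(2 + p) (D(W, p) = √((p + 2) + 0) = √((2 + p) + 0) = √(2 + p))
49 - 14*D(8, -6) = 49 - 14*√(2 - 6) = 49 - 28*I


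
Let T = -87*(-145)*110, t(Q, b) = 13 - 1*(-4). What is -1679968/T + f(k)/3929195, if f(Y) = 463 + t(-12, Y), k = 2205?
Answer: -660025579376/545234744175 ≈ -1.2105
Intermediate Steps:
t(Q, b) = 17 (t(Q, b) = 13 + 4 = 17)
T = 1387650 (T = 12615*110 = 1387650)
f(Y) = 480 (f(Y) = 463 + 17 = 480)
-1679968/T + f(k)/3929195 = -1679968/1387650 + 480/3929195 = -1679968*1/1387650 + 480*(1/3929195) = -839984/693825 + 96/785839 = -660025579376/545234744175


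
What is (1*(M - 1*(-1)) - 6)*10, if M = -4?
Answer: -90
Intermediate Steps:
(1*(M - 1*(-1)) - 6)*10 = (1*(-4 - 1*(-1)) - 6)*10 = (1*(-4 + 1) - 6)*10 = (1*(-3) - 6)*10 = (-3 - 6)*10 = -9*10 = -90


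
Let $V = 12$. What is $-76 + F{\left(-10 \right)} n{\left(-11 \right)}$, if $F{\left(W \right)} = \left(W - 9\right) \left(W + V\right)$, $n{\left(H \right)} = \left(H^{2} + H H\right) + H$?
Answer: $-8854$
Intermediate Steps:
$n{\left(H \right)} = H + 2 H^{2}$ ($n{\left(H \right)} = \left(H^{2} + H^{2}\right) + H = 2 H^{2} + H = H + 2 H^{2}$)
$F{\left(W \right)} = \left(-9 + W\right) \left(12 + W\right)$ ($F{\left(W \right)} = \left(W - 9\right) \left(W + 12\right) = \left(-9 + W\right) \left(12 + W\right)$)
$-76 + F{\left(-10 \right)} n{\left(-11 \right)} = -76 + \left(-108 + \left(-10\right)^{2} + 3 \left(-10\right)\right) \left(- 11 \left(1 + 2 \left(-11\right)\right)\right) = -76 + \left(-108 + 100 - 30\right) \left(- 11 \left(1 - 22\right)\right) = -76 - 38 \left(\left(-11\right) \left(-21\right)\right) = -76 - 8778 = -8854$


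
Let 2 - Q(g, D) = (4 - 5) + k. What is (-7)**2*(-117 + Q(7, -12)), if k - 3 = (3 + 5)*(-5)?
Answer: -3773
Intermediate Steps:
k = -37 (k = 3 + (3 + 5)*(-5) = 3 + 8*(-5) = 3 - 40 = -37)
Q(g, D) = 40 (Q(g, D) = 2 - ((4 - 5) - 37) = 2 - (-1 - 37) = 2 - 1*(-38) = 2 + 38 = 40)
(-7)**2*(-117 + Q(7, -12)) = (-7)**2*(-117 + 40) = 49*(-77) = -3773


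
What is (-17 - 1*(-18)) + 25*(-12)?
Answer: -299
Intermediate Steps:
(-17 - 1*(-18)) + 25*(-12) = (-17 + 18) - 300 = 1 - 300 = -299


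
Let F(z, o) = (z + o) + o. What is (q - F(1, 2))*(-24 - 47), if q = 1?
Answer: 284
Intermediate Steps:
F(z, o) = z + 2*o (F(z, o) = (o + z) + o = z + 2*o)
(q - F(1, 2))*(-24 - 47) = (1 - (1 + 2*2))*(-24 - 47) = (1 - (1 + 4))*(-71) = (1 - 1*5)*(-71) = (1 - 5)*(-71) = -4*(-71) = 284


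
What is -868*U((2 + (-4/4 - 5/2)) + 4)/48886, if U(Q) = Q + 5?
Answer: -3255/24443 ≈ -0.13317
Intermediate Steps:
U(Q) = 5 + Q
-868*U((2 + (-4/4 - 5/2)) + 4)/48886 = -868*(5 + ((2 + (-4/4 - 5/2)) + 4))/48886 = -868*(5 + ((2 + (-4*1/4 - 5*1/2)) + 4))*(1/48886) = -868*(5 + ((2 + (-1 - 5/2)) + 4))*(1/48886) = -868*(5 + ((2 - 7/2) + 4))*(1/48886) = -868*(5 + (-3/2 + 4))*(1/48886) = -868*(5 + 5/2)*(1/48886) = -868*15/2*(1/48886) = -6510*1/48886 = -3255/24443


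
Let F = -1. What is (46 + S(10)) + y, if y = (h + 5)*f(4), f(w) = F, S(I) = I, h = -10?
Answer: 61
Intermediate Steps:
f(w) = -1
y = 5 (y = (-10 + 5)*(-1) = -5*(-1) = 5)
(46 + S(10)) + y = (46 + 10) + 5 = 56 + 5 = 61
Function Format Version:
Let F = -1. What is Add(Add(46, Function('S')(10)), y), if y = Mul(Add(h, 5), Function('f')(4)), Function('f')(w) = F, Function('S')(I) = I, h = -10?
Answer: 61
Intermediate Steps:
Function('f')(w) = -1
y = 5 (y = Mul(Add(-10, 5), -1) = Mul(-5, -1) = 5)
Add(Add(46, Function('S')(10)), y) = Add(Add(46, 10), 5) = Add(56, 5) = 61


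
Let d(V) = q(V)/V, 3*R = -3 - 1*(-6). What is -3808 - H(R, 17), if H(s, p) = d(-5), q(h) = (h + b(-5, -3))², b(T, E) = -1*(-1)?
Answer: -19024/5 ≈ -3804.8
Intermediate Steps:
R = 1 (R = (-3 - 1*(-6))/3 = (-3 + 6)/3 = (⅓)*3 = 1)
b(T, E) = 1
q(h) = (1 + h)² (q(h) = (h + 1)² = (1 + h)²)
d(V) = (1 + V)²/V
H(s, p) = -16/5 (H(s, p) = (1 - 5)²/(-5) = -⅕*(-4)² = -⅕*16 = -16/5)
-3808 - H(R, 17) = -3808 - 1*(-16/5) = -3808 + 16/5 = -19024/5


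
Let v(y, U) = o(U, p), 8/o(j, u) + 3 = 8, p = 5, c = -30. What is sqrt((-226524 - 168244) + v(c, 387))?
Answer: 2*I*sqrt(2467290)/5 ≈ 628.3*I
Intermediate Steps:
o(j, u) = 8/5 (o(j, u) = 8/(-3 + 8) = 8/5)
v(y, U) = 8/5
sqrt((-226524 - 168244) + v(c, 387)) = sqrt((-226524 - 168244) + 8/5) = sqrt(-394768 + 8/5) = sqrt(-1973832/5) = 2*I*sqrt(2467290)/5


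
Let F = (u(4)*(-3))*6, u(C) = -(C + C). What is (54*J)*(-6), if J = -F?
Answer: 46656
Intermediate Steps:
u(C) = -2*C
F = 144 (F = (-2*4*(-3))*6 = -8*(-3)*6 = 24*6 = 144)
J = -144 (J = -1*144 = -144)
(54*J)*(-6) = (54*(-144))*(-6) = -7776*(-6) = 46656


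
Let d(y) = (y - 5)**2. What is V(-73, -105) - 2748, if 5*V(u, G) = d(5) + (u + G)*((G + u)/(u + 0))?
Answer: -1034704/365 ≈ -2834.8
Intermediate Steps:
d(y) = (-5 + y)**2
V(u, G) = (G + u)**2/(5*u) (V(u, G) = ((-5 + 5)**2 + (u + G)*((G + u)/(u + 0)))/5 = (0**2 + (G + u)*((G + u)/u))/5 = (0 + (G + u)*((G + u)/u))/5 = (0 + (G + u)**2/u)/5 = ((G + u)**2/u)/5 = (G + u)**2/(5*u))
V(-73, -105) - 2748 = (1/5)*(-105 - 73)**2/(-73) - 2748 = (1/5)*(-1/73)*(-178)**2 - 2748 = (1/5)*(-1/73)*31684 - 2748 = -31684/365 - 2748 = -1034704/365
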